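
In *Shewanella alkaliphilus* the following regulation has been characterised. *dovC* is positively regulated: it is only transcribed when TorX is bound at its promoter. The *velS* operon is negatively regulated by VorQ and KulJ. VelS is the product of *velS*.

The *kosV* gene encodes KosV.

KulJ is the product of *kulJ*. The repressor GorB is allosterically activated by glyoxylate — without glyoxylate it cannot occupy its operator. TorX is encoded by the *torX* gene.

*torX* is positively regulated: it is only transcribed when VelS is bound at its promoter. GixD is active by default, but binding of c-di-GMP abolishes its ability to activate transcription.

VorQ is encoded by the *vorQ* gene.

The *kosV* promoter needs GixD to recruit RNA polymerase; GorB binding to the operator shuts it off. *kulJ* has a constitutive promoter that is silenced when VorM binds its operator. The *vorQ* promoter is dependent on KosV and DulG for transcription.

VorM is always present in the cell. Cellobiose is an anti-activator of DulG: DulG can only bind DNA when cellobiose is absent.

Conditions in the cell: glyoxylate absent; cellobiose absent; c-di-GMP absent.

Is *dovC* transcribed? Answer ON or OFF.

OFF

Glyoxylate is absent, so GorB is inactive.
c-di-GMP is absent, so GixD is active.
No repressor is bound and GixD is active, so *kosV* is transcribed.
So KosV is produced and active.
Cellobiose is absent, so DulG is active.
No repressor is bound and KosV and DulG are active, so *vorQ* is transcribed.
So VorQ is produced and active.
VorM is produced constitutively and is active.
With repressor VorM bound, *kulJ* is not transcribed.
So KulJ is not produced.
With repressor VorQ bound, *velS* is not transcribed.
So VelS is not produced.
Required activator VelS is absent, so *torX* is not transcribed.
So TorX is not produced.
Required activator TorX is absent, so *dovC* is not transcribed.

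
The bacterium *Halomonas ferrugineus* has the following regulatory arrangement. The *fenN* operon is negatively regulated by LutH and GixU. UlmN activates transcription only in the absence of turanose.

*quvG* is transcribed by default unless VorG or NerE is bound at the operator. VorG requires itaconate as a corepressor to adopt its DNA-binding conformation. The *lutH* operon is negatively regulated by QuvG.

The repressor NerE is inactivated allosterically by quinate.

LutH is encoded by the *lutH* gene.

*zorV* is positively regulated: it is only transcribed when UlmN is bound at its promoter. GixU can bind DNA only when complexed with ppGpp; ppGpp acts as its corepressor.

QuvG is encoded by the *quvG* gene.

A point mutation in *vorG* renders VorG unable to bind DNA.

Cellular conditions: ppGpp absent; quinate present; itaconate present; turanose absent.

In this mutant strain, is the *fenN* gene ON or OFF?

VorG is non-functional in this strain, so it has no effect.
Quinate is present, so NerE is inactive.
With no repressor bound, *quvG* is transcribed.
So QuvG is produced and active.
With repressor QuvG bound, *lutH* is not transcribed.
So LutH is not produced.
ppGpp is absent, so GixU is inactive.
With no repressor bound, *fenN* is transcribed.

ON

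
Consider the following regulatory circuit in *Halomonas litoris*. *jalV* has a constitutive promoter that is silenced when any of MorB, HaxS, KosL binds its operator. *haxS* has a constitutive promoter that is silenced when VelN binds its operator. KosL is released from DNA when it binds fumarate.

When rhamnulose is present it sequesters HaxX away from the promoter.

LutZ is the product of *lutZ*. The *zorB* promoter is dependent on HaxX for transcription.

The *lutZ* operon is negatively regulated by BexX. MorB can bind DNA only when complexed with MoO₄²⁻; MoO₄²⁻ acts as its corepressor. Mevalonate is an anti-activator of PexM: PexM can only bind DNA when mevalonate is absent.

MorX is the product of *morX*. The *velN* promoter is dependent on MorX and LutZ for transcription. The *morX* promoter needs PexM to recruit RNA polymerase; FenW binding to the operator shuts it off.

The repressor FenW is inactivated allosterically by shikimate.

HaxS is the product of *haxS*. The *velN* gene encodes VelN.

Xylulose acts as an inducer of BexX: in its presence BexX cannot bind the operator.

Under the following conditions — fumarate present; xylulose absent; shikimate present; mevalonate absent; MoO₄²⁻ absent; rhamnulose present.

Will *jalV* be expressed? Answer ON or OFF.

OFF

MoO₄²⁻ is absent, so MorB is inactive.
Mevalonate is absent, so PexM is active.
Shikimate is present, so FenW is inactive.
No repressor is bound and PexM is active, so *morX* is transcribed.
So MorX is produced and active.
Xylulose is absent, so BexX is active.
With repressor BexX bound, *lutZ* is not transcribed.
So LutZ is not produced.
Required activator LutZ is absent, so *velN* is not transcribed.
So VelN is not produced.
With no repressor bound, *haxS* is transcribed.
So HaxS is produced and active.
Fumarate is present, so KosL is inactive.
With repressor HaxS bound, *jalV* is not transcribed.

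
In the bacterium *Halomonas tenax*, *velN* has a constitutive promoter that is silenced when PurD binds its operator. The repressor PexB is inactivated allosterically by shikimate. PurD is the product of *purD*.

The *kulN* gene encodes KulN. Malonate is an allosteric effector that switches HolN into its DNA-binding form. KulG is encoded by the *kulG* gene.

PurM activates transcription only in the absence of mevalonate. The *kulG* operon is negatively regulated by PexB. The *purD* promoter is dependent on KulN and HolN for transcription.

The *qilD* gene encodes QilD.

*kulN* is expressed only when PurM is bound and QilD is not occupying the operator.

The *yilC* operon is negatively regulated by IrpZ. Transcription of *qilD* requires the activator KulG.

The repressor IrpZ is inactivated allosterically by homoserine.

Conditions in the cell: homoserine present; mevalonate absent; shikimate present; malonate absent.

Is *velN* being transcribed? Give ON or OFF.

Shikimate is present, so PexB is inactive.
With no repressor bound, *kulG* is transcribed.
So KulG is produced and active.
No repressor is bound and KulG is active, so *qilD* is transcribed.
So QilD is produced and active.
Mevalonate is absent, so PurM is active.
With repressor QilD bound, *kulN* is not transcribed.
So KulN is not produced.
Malonate is absent, so HolN is inactive.
Required activator KulN is absent, so *purD* is not transcribed.
So PurD is not produced.
With no repressor bound, *velN* is transcribed.

ON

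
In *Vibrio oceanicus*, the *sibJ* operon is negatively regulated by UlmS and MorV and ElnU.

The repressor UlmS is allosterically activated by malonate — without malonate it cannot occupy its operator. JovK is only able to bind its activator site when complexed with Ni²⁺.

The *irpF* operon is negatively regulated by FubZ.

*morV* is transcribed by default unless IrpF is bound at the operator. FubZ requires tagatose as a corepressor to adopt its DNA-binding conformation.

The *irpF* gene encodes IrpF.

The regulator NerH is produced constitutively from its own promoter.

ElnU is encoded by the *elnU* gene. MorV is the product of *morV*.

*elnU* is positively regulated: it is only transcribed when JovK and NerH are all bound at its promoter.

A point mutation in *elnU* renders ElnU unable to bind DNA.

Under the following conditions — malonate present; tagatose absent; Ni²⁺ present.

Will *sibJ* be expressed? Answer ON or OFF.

Malonate is present, so UlmS is active.
Tagatose is absent, so FubZ is inactive.
With no repressor bound, *irpF* is transcribed.
So IrpF is produced and active.
With repressor IrpF bound, *morV* is not transcribed.
So MorV is not produced.
ElnU is non-functional in this strain, so it has no effect.
With repressor UlmS bound, *sibJ* is not transcribed.

OFF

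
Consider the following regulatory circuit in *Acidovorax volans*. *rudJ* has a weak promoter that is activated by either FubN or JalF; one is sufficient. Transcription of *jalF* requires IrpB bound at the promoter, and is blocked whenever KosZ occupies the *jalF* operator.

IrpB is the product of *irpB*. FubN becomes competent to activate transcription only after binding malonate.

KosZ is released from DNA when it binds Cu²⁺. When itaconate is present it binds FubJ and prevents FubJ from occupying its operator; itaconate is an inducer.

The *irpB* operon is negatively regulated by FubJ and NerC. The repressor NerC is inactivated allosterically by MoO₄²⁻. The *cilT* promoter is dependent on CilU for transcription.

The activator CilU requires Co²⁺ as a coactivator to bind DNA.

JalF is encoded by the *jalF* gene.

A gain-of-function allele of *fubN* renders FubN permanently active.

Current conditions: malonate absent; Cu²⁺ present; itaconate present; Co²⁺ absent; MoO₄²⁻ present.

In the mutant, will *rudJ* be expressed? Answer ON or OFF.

FubN is constitutively active in this strain.
Itaconate is present, so FubJ is inactive.
MoO₄²⁻ is present, so NerC is inactive.
With no repressor bound, *irpB* is transcribed.
So IrpB is produced and active.
Cu²⁺ is present, so KosZ is inactive.
No repressor is bound and IrpB is active, so *jalF* is transcribed.
So JalF is produced and active.
Activator FubN is present, so *rudJ* is transcribed.

ON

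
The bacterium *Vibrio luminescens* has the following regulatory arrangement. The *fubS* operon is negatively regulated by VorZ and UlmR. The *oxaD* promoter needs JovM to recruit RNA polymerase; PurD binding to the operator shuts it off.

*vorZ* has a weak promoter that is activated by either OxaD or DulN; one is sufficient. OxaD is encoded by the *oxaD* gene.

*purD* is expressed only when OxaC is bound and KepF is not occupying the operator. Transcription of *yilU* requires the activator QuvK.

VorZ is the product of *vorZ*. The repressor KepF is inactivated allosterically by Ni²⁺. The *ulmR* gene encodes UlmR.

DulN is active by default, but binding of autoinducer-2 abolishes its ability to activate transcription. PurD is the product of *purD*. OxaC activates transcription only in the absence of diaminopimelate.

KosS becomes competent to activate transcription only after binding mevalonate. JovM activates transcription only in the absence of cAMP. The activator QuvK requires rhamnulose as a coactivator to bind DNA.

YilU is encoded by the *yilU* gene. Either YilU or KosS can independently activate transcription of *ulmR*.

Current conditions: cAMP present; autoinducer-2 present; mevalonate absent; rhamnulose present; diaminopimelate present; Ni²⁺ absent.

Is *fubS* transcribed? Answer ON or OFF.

Ni²⁺ is absent, so KepF is active.
Diaminopimelate is present, so OxaC is inactive.
With repressor KepF bound, *purD* is not transcribed.
So PurD is not produced.
cAMP is present, so JovM is inactive.
Required activator JovM is absent, so *oxaD* is not transcribed.
So OxaD is not produced.
Autoinducer-2 is present, so DulN is inactive.
No activator is available at the *vorZ* promoter, so *vorZ* is not transcribed.
So VorZ is not produced.
Rhamnulose is present, so QuvK is active.
No repressor is bound and QuvK is active, so *yilU* is transcribed.
So YilU is produced and active.
Mevalonate is absent, so KosS is inactive.
Activator YilU is present, so *ulmR* is transcribed.
So UlmR is produced and active.
With repressor UlmR bound, *fubS* is not transcribed.

OFF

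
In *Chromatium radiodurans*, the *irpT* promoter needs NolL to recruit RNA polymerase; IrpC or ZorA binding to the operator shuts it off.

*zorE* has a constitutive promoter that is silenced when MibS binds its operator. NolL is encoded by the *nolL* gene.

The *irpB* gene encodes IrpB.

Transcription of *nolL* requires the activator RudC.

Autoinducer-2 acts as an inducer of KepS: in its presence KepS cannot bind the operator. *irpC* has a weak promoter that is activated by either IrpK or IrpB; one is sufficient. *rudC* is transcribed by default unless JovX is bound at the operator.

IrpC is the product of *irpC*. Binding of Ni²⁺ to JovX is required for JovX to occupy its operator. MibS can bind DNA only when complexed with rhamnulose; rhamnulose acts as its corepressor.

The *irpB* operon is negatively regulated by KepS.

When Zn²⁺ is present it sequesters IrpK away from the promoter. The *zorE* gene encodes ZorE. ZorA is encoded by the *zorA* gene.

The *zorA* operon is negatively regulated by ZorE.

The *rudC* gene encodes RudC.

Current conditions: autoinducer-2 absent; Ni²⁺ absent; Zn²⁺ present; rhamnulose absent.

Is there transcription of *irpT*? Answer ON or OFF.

Zn²⁺ is present, so IrpK is inactive.
Autoinducer-2 is absent, so KepS is active.
With repressor KepS bound, *irpB* is not transcribed.
So IrpB is not produced.
No activator is available at the *irpC* promoter, so *irpC* is not transcribed.
So IrpC is not produced.
Ni²⁺ is absent, so JovX is inactive.
With no repressor bound, *rudC* is transcribed.
So RudC is produced and active.
No repressor is bound and RudC is active, so *nolL* is transcribed.
So NolL is produced and active.
Rhamnulose is absent, so MibS is inactive.
With no repressor bound, *zorE* is transcribed.
So ZorE is produced and active.
With repressor ZorE bound, *zorA* is not transcribed.
So ZorA is not produced.
No repressor is bound and NolL is active, so *irpT* is transcribed.

ON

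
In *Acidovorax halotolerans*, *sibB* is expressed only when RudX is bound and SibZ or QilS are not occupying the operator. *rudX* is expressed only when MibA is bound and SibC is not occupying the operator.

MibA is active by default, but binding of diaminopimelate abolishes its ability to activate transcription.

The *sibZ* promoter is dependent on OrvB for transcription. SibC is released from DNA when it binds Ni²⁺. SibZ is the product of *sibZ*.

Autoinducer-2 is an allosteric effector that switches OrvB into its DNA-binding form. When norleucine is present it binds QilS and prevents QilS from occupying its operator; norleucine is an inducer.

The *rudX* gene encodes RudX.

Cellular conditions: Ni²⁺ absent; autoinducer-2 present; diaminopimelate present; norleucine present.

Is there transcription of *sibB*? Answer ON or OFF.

OFF

Autoinducer-2 is present, so OrvB is active.
No repressor is bound and OrvB is active, so *sibZ* is transcribed.
So SibZ is produced and active.
Norleucine is present, so QilS is inactive.
Ni²⁺ is absent, so SibC is active.
Diaminopimelate is present, so MibA is inactive.
With repressor SibC bound, *rudX* is not transcribed.
So RudX is not produced.
With repressor SibZ bound, *sibB* is not transcribed.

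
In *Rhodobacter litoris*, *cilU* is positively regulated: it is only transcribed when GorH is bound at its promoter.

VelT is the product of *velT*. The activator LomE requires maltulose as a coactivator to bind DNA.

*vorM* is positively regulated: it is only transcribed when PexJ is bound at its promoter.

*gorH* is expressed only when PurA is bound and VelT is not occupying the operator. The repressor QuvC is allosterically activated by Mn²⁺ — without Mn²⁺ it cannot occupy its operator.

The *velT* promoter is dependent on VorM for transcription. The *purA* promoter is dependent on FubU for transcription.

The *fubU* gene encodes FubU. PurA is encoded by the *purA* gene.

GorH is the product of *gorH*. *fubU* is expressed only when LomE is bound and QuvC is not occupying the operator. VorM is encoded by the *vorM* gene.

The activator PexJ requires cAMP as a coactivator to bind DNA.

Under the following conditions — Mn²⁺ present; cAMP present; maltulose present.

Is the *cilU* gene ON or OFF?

Mn²⁺ is present, so QuvC is active.
Maltulose is present, so LomE is active.
With repressor QuvC bound, *fubU* is not transcribed.
So FubU is not produced.
Required activator FubU is absent, so *purA* is not transcribed.
So PurA is not produced.
cAMP is present, so PexJ is active.
No repressor is bound and PexJ is active, so *vorM* is transcribed.
So VorM is produced and active.
No repressor is bound and VorM is active, so *velT* is transcribed.
So VelT is produced and active.
With repressor VelT bound, *gorH* is not transcribed.
So GorH is not produced.
Required activator GorH is absent, so *cilU* is not transcribed.

OFF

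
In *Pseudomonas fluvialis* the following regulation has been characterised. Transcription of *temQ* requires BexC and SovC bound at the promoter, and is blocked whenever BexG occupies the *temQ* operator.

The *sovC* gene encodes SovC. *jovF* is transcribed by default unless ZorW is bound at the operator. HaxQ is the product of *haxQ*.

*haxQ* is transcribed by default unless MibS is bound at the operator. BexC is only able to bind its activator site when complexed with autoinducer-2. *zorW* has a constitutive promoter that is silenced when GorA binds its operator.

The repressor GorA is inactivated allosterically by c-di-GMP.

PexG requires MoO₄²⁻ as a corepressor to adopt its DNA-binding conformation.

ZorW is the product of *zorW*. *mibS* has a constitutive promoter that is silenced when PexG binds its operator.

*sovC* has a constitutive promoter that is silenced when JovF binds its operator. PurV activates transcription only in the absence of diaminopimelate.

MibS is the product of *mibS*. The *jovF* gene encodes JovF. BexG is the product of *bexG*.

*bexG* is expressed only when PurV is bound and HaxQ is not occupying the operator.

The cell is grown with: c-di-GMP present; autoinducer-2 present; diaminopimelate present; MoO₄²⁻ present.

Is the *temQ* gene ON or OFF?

MoO₄²⁻ is present, so PexG is active.
With repressor PexG bound, *mibS* is not transcribed.
So MibS is not produced.
With no repressor bound, *haxQ* is transcribed.
So HaxQ is produced and active.
Diaminopimelate is present, so PurV is inactive.
With repressor HaxQ bound, *bexG* is not transcribed.
So BexG is not produced.
Autoinducer-2 is present, so BexC is active.
c-di-GMP is present, so GorA is inactive.
With no repressor bound, *zorW* is transcribed.
So ZorW is produced and active.
With repressor ZorW bound, *jovF* is not transcribed.
So JovF is not produced.
With no repressor bound, *sovC* is transcribed.
So SovC is produced and active.
No repressor is bound and BexC and SovC are active, so *temQ* is transcribed.

ON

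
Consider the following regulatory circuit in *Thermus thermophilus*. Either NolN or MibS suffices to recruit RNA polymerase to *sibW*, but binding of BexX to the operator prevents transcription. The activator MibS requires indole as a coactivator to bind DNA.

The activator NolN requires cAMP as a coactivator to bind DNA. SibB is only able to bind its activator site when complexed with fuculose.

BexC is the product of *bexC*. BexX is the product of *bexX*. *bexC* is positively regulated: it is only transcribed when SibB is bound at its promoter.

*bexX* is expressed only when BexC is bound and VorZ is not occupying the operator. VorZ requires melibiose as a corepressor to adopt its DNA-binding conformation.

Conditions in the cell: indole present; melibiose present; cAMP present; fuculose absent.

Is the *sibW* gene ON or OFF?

cAMP is present, so NolN is active.
Fuculose is absent, so SibB is inactive.
Required activator SibB is absent, so *bexC* is not transcribed.
So BexC is not produced.
Melibiose is present, so VorZ is active.
With repressor VorZ bound, *bexX* is not transcribed.
So BexX is not produced.
Indole is present, so MibS is active.
Activator NolN is present, so *sibW* is transcribed.

ON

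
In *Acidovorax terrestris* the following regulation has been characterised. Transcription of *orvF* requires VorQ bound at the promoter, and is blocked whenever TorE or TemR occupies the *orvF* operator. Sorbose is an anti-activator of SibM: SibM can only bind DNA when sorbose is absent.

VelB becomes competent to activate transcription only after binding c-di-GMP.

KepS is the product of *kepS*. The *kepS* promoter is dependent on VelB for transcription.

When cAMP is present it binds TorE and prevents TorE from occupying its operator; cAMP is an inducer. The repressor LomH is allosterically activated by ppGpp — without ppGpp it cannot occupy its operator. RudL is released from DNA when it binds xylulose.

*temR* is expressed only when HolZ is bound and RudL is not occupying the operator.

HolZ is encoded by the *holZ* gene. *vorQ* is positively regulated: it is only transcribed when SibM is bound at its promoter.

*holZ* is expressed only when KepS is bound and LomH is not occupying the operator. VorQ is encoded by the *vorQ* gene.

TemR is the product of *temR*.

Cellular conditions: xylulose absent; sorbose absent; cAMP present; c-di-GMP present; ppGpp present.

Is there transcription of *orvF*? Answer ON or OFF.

Sorbose is absent, so SibM is active.
No repressor is bound and SibM is active, so *vorQ* is transcribed.
So VorQ is produced and active.
cAMP is present, so TorE is inactive.
Xylulose is absent, so RudL is active.
c-di-GMP is present, so VelB is active.
No repressor is bound and VelB is active, so *kepS* is transcribed.
So KepS is produced and active.
ppGpp is present, so LomH is active.
With repressor LomH bound, *holZ* is not transcribed.
So HolZ is not produced.
With repressor RudL bound, *temR* is not transcribed.
So TemR is not produced.
No repressor is bound and VorQ is active, so *orvF* is transcribed.

ON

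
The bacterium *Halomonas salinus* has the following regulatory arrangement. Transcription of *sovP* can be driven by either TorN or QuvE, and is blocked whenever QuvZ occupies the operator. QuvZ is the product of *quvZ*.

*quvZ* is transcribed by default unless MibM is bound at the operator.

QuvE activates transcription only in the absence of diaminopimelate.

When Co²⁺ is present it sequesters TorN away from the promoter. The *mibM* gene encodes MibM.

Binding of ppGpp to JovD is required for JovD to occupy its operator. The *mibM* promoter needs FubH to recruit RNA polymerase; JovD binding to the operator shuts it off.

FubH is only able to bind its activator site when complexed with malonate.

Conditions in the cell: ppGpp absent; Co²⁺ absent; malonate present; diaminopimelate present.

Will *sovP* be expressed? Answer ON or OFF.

ON

Co²⁺ is absent, so TorN is active.
Diaminopimelate is present, so QuvE is inactive.
ppGpp is absent, so JovD is inactive.
Malonate is present, so FubH is active.
No repressor is bound and FubH is active, so *mibM* is transcribed.
So MibM is produced and active.
With repressor MibM bound, *quvZ* is not transcribed.
So QuvZ is not produced.
Activator TorN is present, so *sovP* is transcribed.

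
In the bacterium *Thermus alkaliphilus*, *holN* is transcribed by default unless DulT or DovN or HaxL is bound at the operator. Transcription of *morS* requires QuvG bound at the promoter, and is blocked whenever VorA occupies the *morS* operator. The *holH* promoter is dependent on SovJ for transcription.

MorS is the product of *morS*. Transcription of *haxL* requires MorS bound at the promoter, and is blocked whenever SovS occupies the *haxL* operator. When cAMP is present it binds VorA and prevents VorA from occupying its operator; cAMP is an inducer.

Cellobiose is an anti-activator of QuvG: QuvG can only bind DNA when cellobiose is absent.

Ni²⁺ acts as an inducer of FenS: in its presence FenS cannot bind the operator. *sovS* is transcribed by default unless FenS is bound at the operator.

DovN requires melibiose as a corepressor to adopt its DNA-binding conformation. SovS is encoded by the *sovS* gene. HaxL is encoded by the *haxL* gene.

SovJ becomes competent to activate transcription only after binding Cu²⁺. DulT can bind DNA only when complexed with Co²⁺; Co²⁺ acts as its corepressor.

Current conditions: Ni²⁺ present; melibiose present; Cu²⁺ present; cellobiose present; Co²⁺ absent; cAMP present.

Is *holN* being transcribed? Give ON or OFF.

OFF

Co²⁺ is absent, so DulT is inactive.
Melibiose is present, so DovN is active.
cAMP is present, so VorA is inactive.
Cellobiose is present, so QuvG is inactive.
Required activator QuvG is absent, so *morS* is not transcribed.
So MorS is not produced.
Ni²⁺ is present, so FenS is inactive.
With no repressor bound, *sovS* is transcribed.
So SovS is produced and active.
With repressor SovS bound, *haxL* is not transcribed.
So HaxL is not produced.
With repressor DovN bound, *holN* is not transcribed.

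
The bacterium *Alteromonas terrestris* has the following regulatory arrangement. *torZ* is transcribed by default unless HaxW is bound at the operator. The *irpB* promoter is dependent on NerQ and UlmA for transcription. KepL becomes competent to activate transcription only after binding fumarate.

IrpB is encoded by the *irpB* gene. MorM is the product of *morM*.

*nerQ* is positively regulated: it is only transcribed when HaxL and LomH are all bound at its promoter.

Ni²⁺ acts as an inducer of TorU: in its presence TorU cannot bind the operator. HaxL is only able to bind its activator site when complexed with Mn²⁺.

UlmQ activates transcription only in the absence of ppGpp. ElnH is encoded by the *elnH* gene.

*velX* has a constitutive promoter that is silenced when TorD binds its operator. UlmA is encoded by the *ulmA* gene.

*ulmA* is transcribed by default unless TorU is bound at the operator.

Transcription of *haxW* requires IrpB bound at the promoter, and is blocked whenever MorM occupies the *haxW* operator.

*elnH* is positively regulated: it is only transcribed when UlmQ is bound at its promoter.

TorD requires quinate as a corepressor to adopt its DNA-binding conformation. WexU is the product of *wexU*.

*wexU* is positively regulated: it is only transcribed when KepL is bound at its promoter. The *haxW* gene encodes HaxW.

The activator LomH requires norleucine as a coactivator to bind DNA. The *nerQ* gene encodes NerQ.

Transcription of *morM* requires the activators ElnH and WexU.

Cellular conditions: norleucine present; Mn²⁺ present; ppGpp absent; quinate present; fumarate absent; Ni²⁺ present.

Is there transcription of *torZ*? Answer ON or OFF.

Mn²⁺ is present, so HaxL is active.
Norleucine is present, so LomH is active.
No repressor is bound and HaxL and LomH are active, so *nerQ* is transcribed.
So NerQ is produced and active.
Ni²⁺ is present, so TorU is inactive.
With no repressor bound, *ulmA* is transcribed.
So UlmA is produced and active.
No repressor is bound and NerQ and UlmA are active, so *irpB* is transcribed.
So IrpB is produced and active.
ppGpp is absent, so UlmQ is active.
No repressor is bound and UlmQ is active, so *elnH* is transcribed.
So ElnH is produced and active.
Fumarate is absent, so KepL is inactive.
Required activator KepL is absent, so *wexU* is not transcribed.
So WexU is not produced.
Required activator WexU is absent, so *morM* is not transcribed.
So MorM is not produced.
No repressor is bound and IrpB is active, so *haxW* is transcribed.
So HaxW is produced and active.
With repressor HaxW bound, *torZ* is not transcribed.

OFF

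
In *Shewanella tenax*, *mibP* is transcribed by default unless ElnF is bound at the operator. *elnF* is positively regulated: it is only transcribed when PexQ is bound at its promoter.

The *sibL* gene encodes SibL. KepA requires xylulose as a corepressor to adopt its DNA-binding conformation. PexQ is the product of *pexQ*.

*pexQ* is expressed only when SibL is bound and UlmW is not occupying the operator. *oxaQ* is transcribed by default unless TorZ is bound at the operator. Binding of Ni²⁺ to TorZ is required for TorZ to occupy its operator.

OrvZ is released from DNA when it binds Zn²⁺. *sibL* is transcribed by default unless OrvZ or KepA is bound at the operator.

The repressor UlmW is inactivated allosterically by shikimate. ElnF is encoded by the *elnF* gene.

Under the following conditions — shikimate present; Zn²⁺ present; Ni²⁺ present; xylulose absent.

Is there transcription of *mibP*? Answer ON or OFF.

OFF

Zn²⁺ is present, so OrvZ is inactive.
Xylulose is absent, so KepA is inactive.
With no repressor bound, *sibL* is transcribed.
So SibL is produced and active.
Shikimate is present, so UlmW is inactive.
No repressor is bound and SibL is active, so *pexQ* is transcribed.
So PexQ is produced and active.
No repressor is bound and PexQ is active, so *elnF* is transcribed.
So ElnF is produced and active.
With repressor ElnF bound, *mibP* is not transcribed.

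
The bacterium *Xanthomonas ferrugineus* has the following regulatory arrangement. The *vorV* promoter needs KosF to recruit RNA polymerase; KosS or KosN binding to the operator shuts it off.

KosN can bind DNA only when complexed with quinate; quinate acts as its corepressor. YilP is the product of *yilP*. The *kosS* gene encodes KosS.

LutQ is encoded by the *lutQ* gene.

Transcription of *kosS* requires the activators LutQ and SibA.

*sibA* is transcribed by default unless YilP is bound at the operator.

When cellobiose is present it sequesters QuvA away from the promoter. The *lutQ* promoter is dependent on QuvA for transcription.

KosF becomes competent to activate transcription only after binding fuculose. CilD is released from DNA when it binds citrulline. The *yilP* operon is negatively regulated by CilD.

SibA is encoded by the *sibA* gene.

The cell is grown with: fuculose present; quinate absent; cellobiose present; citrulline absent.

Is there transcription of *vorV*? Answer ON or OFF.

Cellobiose is present, so QuvA is inactive.
Required activator QuvA is absent, so *lutQ* is not transcribed.
So LutQ is not produced.
Citrulline is absent, so CilD is active.
With repressor CilD bound, *yilP* is not transcribed.
So YilP is not produced.
With no repressor bound, *sibA* is transcribed.
So SibA is produced and active.
Required activator LutQ is absent, so *kosS* is not transcribed.
So KosS is not produced.
Quinate is absent, so KosN is inactive.
Fuculose is present, so KosF is active.
No repressor is bound and KosF is active, so *vorV* is transcribed.

ON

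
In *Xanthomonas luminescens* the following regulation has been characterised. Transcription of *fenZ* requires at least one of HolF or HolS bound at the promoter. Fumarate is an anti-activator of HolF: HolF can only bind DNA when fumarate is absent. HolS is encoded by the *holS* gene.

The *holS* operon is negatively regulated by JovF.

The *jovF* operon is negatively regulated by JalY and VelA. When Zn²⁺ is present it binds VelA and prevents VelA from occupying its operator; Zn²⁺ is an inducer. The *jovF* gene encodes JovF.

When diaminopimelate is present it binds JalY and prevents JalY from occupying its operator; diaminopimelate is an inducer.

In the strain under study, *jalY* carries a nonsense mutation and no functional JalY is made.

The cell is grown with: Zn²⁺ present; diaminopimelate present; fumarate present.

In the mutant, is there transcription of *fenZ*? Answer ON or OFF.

OFF

Fumarate is present, so HolF is inactive.
JalY is non-functional in this strain, so it has no effect.
Zn²⁺ is present, so VelA is inactive.
With no repressor bound, *jovF* is transcribed.
So JovF is produced and active.
With repressor JovF bound, *holS* is not transcribed.
So HolS is not produced.
No activator is available at the *fenZ* promoter, so *fenZ* is not transcribed.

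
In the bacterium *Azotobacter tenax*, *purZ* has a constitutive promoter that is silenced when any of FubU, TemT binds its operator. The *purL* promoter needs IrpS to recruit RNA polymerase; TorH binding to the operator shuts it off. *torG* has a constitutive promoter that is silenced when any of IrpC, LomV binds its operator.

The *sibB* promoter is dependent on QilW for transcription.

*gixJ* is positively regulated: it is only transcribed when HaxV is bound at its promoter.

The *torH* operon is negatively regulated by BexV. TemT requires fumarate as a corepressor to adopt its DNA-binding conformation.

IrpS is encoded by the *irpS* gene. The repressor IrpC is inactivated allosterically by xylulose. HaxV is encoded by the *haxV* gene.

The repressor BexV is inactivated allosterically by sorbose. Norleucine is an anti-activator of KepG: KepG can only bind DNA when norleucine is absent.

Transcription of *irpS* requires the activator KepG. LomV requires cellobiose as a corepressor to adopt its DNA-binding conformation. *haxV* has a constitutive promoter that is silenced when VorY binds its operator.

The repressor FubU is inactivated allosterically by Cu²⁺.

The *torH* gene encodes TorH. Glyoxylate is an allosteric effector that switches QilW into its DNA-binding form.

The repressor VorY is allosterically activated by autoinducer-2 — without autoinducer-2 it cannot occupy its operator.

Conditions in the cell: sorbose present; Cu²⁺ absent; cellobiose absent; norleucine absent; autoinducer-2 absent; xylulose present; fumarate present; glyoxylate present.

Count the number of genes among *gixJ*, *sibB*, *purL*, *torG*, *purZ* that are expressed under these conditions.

3

Autoinducer-2 is absent, so VorY is inactive.
With no repressor bound, *haxV* is transcribed.
So HaxV is produced and active.
No repressor is bound and HaxV is active, so *gixJ* is transcribed.
→ *gixJ* is ON.
Glyoxylate is present, so QilW is active.
No repressor is bound and QilW is active, so *sibB* is transcribed.
→ *sibB* is ON.
Sorbose is present, so BexV is inactive.
With no repressor bound, *torH* is transcribed.
So TorH is produced and active.
Norleucine is absent, so KepG is active.
No repressor is bound and KepG is active, so *irpS* is transcribed.
So IrpS is produced and active.
With repressor TorH bound, *purL* is not transcribed.
→ *purL* is OFF.
Xylulose is present, so IrpC is inactive.
Cellobiose is absent, so LomV is inactive.
With no repressor bound, *torG* is transcribed.
→ *torG* is ON.
Cu²⁺ is absent, so FubU is active.
Fumarate is present, so TemT is active.
With repressor FubU bound, *purZ* is not transcribed.
→ *purZ* is OFF.
3 of the 5 genes are transcribed.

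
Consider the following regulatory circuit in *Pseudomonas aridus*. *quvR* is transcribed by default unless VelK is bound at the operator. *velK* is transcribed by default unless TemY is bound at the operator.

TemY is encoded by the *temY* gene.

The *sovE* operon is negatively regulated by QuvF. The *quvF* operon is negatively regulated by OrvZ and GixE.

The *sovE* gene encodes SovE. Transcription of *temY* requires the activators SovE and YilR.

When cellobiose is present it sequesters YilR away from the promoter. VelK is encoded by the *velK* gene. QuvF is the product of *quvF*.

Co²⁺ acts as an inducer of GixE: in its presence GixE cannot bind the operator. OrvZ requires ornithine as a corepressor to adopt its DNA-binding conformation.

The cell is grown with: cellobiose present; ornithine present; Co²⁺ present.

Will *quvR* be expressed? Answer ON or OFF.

OFF

Ornithine is present, so OrvZ is active.
Co²⁺ is present, so GixE is inactive.
With repressor OrvZ bound, *quvF* is not transcribed.
So QuvF is not produced.
With no repressor bound, *sovE* is transcribed.
So SovE is produced and active.
Cellobiose is present, so YilR is inactive.
Required activator YilR is absent, so *temY* is not transcribed.
So TemY is not produced.
With no repressor bound, *velK* is transcribed.
So VelK is produced and active.
With repressor VelK bound, *quvR* is not transcribed.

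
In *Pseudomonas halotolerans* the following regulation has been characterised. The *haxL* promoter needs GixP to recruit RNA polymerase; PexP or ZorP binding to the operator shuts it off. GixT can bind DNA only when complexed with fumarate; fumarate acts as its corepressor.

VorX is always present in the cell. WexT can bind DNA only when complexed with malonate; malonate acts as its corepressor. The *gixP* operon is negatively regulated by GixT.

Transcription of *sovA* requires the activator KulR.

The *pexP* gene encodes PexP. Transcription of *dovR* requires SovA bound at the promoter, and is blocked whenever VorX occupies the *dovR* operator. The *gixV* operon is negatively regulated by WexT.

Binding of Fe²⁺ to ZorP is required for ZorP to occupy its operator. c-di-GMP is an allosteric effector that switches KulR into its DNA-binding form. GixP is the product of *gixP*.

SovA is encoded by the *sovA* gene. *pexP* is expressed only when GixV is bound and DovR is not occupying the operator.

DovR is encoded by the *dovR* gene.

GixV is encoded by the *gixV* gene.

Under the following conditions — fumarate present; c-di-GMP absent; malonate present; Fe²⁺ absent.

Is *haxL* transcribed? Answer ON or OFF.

OFF

Malonate is present, so WexT is active.
With repressor WexT bound, *gixV* is not transcribed.
So GixV is not produced.
VorX is produced constitutively and is active.
c-di-GMP is absent, so KulR is inactive.
Required activator KulR is absent, so *sovA* is not transcribed.
So SovA is not produced.
With repressor VorX bound, *dovR* is not transcribed.
So DovR is not produced.
Required activator GixV is absent, so *pexP* is not transcribed.
So PexP is not produced.
Fe²⁺ is absent, so ZorP is inactive.
Fumarate is present, so GixT is active.
With repressor GixT bound, *gixP* is not transcribed.
So GixP is not produced.
Required activator GixP is absent, so *haxL* is not transcribed.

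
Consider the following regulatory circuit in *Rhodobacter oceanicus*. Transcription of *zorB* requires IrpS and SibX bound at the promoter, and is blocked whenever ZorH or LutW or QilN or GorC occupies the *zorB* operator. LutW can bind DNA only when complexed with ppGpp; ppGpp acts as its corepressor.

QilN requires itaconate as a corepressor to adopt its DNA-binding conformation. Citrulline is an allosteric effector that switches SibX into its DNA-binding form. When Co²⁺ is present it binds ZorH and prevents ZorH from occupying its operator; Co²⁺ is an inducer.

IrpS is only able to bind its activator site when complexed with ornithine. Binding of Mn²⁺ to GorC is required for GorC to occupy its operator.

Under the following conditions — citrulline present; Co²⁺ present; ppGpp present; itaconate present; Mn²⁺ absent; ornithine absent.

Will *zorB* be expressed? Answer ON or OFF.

OFF

Co²⁺ is present, so ZorH is inactive.
ppGpp is present, so LutW is active.
Ornithine is absent, so IrpS is inactive.
Itaconate is present, so QilN is active.
Citrulline is present, so SibX is active.
Mn²⁺ is absent, so GorC is inactive.
With repressor LutW bound, *zorB* is not transcribed.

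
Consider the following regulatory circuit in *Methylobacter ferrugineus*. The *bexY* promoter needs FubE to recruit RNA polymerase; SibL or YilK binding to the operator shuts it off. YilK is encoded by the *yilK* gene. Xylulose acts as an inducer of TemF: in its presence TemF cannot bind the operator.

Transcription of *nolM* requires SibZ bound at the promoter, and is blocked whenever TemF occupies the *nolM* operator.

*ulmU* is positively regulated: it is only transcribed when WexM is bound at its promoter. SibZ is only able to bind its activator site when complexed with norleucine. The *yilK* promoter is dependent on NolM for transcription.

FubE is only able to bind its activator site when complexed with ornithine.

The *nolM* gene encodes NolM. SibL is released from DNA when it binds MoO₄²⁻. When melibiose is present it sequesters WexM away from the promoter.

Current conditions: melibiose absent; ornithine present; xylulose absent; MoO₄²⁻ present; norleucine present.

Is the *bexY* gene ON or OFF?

ON

MoO₄²⁻ is present, so SibL is inactive.
Norleucine is present, so SibZ is active.
Xylulose is absent, so TemF is active.
With repressor TemF bound, *nolM* is not transcribed.
So NolM is not produced.
Required activator NolM is absent, so *yilK* is not transcribed.
So YilK is not produced.
Ornithine is present, so FubE is active.
No repressor is bound and FubE is active, so *bexY* is transcribed.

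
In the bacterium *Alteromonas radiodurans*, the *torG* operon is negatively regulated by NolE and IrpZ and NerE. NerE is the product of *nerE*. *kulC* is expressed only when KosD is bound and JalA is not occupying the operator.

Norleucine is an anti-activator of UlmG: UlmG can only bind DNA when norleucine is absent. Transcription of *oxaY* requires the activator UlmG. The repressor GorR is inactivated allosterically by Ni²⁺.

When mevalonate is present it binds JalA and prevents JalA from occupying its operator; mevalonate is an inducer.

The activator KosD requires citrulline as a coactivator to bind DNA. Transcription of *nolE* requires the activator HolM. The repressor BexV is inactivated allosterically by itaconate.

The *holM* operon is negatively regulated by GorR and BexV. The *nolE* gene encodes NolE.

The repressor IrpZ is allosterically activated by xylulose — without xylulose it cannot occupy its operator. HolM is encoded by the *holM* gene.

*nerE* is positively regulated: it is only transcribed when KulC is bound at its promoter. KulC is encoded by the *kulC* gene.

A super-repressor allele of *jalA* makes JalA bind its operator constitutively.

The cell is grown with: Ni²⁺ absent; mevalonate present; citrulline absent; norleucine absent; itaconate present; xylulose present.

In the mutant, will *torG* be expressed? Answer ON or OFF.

Ni²⁺ is absent, so GorR is active.
Itaconate is present, so BexV is inactive.
With repressor GorR bound, *holM* is not transcribed.
So HolM is not produced.
Required activator HolM is absent, so *nolE* is not transcribed.
So NolE is not produced.
Xylulose is present, so IrpZ is active.
JalA is constitutively active in this strain.
Citrulline is absent, so KosD is inactive.
With repressor JalA bound, *kulC* is not transcribed.
So KulC is not produced.
Required activator KulC is absent, so *nerE* is not transcribed.
So NerE is not produced.
With repressor IrpZ bound, *torG* is not transcribed.

OFF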